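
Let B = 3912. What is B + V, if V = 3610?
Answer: 7522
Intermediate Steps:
B + V = 3912 + 3610 = 7522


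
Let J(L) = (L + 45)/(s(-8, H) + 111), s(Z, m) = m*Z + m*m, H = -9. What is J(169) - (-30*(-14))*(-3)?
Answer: 166427/132 ≈ 1260.8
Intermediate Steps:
s(Z, m) = m² + Z*m (s(Z, m) = Z*m + m² = m² + Z*m)
J(L) = 15/88 + L/264 (J(L) = (L + 45)/(-9*(-8 - 9) + 111) = (45 + L)/(-9*(-17) + 111) = (45 + L)/(153 + 111) = (45 + L)/264 = (45 + L)*(1/264) = 15/88 + L/264)
J(169) - (-30*(-14))*(-3) = (15/88 + (1/264)*169) - (-30*(-14))*(-3) = (15/88 + 169/264) - 420*(-3) = 107/132 - 1*(-1260) = 107/132 + 1260 = 166427/132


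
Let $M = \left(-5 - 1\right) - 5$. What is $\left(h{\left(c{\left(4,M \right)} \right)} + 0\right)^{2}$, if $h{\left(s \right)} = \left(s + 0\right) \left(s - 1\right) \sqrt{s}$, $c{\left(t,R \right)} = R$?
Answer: $-191664$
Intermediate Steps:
$M = -11$ ($M = -6 - 5 = -11$)
$h{\left(s \right)} = s^{\frac{3}{2}} \left(-1 + s\right)$ ($h{\left(s \right)} = s \left(-1 + s\right) \sqrt{s} = s^{\frac{3}{2}} \left(-1 + s\right)$)
$\left(h{\left(c{\left(4,M \right)} \right)} + 0\right)^{2} = \left(\left(-11\right)^{\frac{3}{2}} \left(-1 - 11\right) + 0\right)^{2} = \left(- 11 i \sqrt{11} \left(-12\right) + 0\right)^{2} = \left(132 i \sqrt{11} + 0\right)^{2} = \left(132 i \sqrt{11}\right)^{2} = -191664$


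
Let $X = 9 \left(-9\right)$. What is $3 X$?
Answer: $-243$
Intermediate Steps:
$X = -81$
$3 X = 3 \left(-81\right) = -243$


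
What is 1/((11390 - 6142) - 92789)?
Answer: -1/87541 ≈ -1.1423e-5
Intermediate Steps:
1/((11390 - 6142) - 92789) = 1/(5248 - 92789) = 1/(-87541) = -1/87541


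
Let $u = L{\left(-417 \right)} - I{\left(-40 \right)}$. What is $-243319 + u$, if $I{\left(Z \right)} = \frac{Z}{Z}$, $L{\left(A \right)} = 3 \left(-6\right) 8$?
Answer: $-243464$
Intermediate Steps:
$L{\left(A \right)} = -144$ ($L{\left(A \right)} = \left(-18\right) 8 = -144$)
$I{\left(Z \right)} = 1$
$u = -145$ ($u = -144 - 1 = -145$)
$-243319 + u = -243319 - 145 = -243464$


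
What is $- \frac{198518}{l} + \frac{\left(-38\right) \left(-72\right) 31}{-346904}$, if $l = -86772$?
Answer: $\frac{3844189645}{1881347118} \approx 2.0433$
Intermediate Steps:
$- \frac{198518}{l} + \frac{\left(-38\right) \left(-72\right) 31}{-346904} = - \frac{198518}{-86772} + \frac{\left(-38\right) \left(-72\right) 31}{-346904} = \left(-198518\right) \left(- \frac{1}{86772}\right) + 2736 \cdot 31 \left(- \frac{1}{346904}\right) = \frac{99259}{43386} + 84816 \left(- \frac{1}{346904}\right) = \frac{99259}{43386} - \frac{10602}{43363} = \frac{3844189645}{1881347118}$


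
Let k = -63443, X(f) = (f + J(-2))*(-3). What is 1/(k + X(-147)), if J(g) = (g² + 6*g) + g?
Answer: -1/62972 ≈ -1.5880e-5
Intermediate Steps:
J(g) = g² + 7*g
X(f) = 30 - 3*f (X(f) = (f - 2*(7 - 2))*(-3) = (f - 2*5)*(-3) = (f - 10)*(-3) = (-10 + f)*(-3) = 30 - 3*f)
1/(k + X(-147)) = 1/(-63443 + (30 - 3*(-147))) = 1/(-63443 + (30 + 441)) = 1/(-63443 + 471) = 1/(-62972) = -1/62972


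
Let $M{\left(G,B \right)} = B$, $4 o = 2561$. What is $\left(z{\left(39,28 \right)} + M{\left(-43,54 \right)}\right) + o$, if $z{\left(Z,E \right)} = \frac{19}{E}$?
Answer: $\frac{9729}{14} \approx 694.93$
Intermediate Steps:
$o = \frac{2561}{4}$ ($o = \frac{1}{4} \cdot 2561 = \frac{2561}{4} \approx 640.25$)
$\left(z{\left(39,28 \right)} + M{\left(-43,54 \right)}\right) + o = \left(\frac{19}{28} + 54\right) + \frac{2561}{4} = \frac{1531}{28} + \frac{2561}{4} = \frac{9729}{14}$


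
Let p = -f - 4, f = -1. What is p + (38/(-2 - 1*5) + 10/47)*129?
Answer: -222351/329 ≈ -675.84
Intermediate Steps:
p = -3 (p = -1*(-1) - 4 = 1 - 4 = -3)
p + (38/(-2 - 1*5) + 10/47)*129 = -3 + (38/(-2 - 1*5) + 10/47)*129 = -3 + (38/(-2 - 5) + 10*(1/47))*129 = -3 + (38/(-7) + 10/47)*129 = -3 + (38*(-⅐) + 10/47)*129 = -3 + (-38/7 + 10/47)*129 = -3 - 1716/329*129 = -3 - 221364/329 = -222351/329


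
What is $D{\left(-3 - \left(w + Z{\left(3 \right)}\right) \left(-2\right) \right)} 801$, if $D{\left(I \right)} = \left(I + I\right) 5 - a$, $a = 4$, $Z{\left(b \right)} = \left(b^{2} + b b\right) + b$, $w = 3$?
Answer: $357246$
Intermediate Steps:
$Z{\left(b \right)} = b + 2 b^{2}$ ($Z{\left(b \right)} = \left(b^{2} + b^{2}\right) + b = 2 b^{2} + b = b + 2 b^{2}$)
$D{\left(I \right)} = -4 + 10 I$ ($D{\left(I \right)} = \left(I + I\right) 5 - 4 = 2 I 5 - 4 = 10 I - 4 = -4 + 10 I$)
$D{\left(-3 - \left(w + Z{\left(3 \right)}\right) \left(-2\right) \right)} 801 = \left(-4 + 10 \left(-3 - \left(3 + 3 \left(1 + 2 \cdot 3\right)\right) \left(-2\right)\right)\right) 801 = \left(-4 + 10 \left(-3 - \left(3 + 3 \left(1 + 6\right)\right) \left(-2\right)\right)\right) 801 = \left(-4 + 10 \left(-3 - \left(3 + 3 \cdot 7\right) \left(-2\right)\right)\right) 801 = \left(-4 + 10 \left(-3 - \left(3 + 21\right) \left(-2\right)\right)\right) 801 = \left(-4 + 10 \left(-3 - 24 \left(-2\right)\right)\right) 801 = \left(-4 + 10 \left(-3 - -48\right)\right) 801 = \left(-4 + 10 \left(-3 + 48\right)\right) 801 = \left(-4 + 10 \cdot 45\right) 801 = \left(-4 + 450\right) 801 = 446 \cdot 801 = 357246$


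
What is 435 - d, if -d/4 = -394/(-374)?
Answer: 82133/187 ≈ 439.21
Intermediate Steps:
d = -788/187 (d = -(-1576)/(-374) = -(-1576)*(-1)/374 = -4*197/187 = -788/187 ≈ -4.2139)
435 - d = 435 - 1*(-788/187) = 435 + 788/187 = 82133/187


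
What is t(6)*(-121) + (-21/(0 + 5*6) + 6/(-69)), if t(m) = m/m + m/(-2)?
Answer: 55479/230 ≈ 241.21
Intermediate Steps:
t(m) = 1 - m/2 (t(m) = 1 + m*(-½) = 1 - m/2)
t(6)*(-121) + (-21/(0 + 5*6) + 6/(-69)) = (1 - ½*6)*(-121) + (-21/(0 + 5*6) + 6/(-69)) = (1 - 3)*(-121) + (-21/(0 + 30) + 6*(-1/69)) = -2*(-121) + (-21/30 - 2/23) = 242 + (-21*1/30 - 2/23) = 242 + (-7/10 - 2/23) = 242 - 181/230 = 55479/230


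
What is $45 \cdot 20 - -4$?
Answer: $904$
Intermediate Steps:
$45 \cdot 20 - -4 = 900 + \left(-13 + 17\right) = 900 + 4 = 904$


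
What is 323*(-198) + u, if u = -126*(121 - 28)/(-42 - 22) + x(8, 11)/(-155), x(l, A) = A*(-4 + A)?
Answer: -316306159/4960 ≈ -63771.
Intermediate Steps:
u = 905681/4960 (u = -126*(121 - 28)/(-42 - 22) + (11*(-4 + 11))/(-155) = -126/((-64/93)) + (11*7)*(-1/155) = -126/((-64*1/93)) + 77*(-1/155) = -126/(-64/93) - 77/155 = -126*(-93/64) - 77/155 = 5859/32 - 77/155 = 905681/4960 ≈ 182.60)
323*(-198) + u = 323*(-198) + 905681/4960 = -63954 + 905681/4960 = -316306159/4960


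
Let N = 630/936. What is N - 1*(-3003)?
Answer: 156191/52 ≈ 3003.7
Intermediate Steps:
N = 35/52 (N = 630*(1/936) = 35/52 ≈ 0.67308)
N - 1*(-3003) = 35/52 - 1*(-3003) = 35/52 + 3003 = 156191/52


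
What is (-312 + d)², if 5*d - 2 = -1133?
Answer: 7241481/25 ≈ 2.8966e+5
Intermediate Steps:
d = -1131/5 (d = ⅖ + (⅕)*(-1133) = ⅖ - 1133/5 = -1131/5 ≈ -226.20)
(-312 + d)² = (-312 - 1131/5)² = (-2691/5)² = 7241481/25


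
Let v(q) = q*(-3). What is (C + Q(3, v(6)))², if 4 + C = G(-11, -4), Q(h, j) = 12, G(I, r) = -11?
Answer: 9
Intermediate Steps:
v(q) = -3*q
C = -15 (C = -4 - 11 = -15)
(C + Q(3, v(6)))² = (-15 + 12)² = (-3)² = 9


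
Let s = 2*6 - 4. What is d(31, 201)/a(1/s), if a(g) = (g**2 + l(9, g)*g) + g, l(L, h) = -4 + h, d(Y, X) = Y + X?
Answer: -7424/11 ≈ -674.91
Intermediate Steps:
d(Y, X) = X + Y
s = 8 (s = 12 - 4 = 8)
a(g) = g + g**2 + g*(-4 + g) (a(g) = (g**2 + (-4 + g)*g) + g = (g**2 + g*(-4 + g)) + g = g + g**2 + g*(-4 + g))
d(31, 201)/a(1/s) = (201 + 31)/(((-3 + 2/8)/8)) = 232/(((-3 + 2*(1/8))/8)) = 232/(((-3 + 1/4)/8)) = 232/(((1/8)*(-11/4))) = 232/(-11/32) = 232*(-32/11) = -7424/11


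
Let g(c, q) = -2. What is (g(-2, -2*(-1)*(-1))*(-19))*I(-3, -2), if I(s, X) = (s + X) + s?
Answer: -304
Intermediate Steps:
I(s, X) = X + 2*s (I(s, X) = (X + s) + s = X + 2*s)
(g(-2, -2*(-1)*(-1))*(-19))*I(-3, -2) = (-2*(-19))*(-2 + 2*(-3)) = 38*(-2 - 6) = 38*(-8) = -304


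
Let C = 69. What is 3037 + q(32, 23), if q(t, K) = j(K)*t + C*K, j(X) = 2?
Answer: 4688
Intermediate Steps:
q(t, K) = 2*t + 69*K
3037 + q(32, 23) = 3037 + (2*32 + 69*23) = 3037 + (64 + 1587) = 3037 + 1651 = 4688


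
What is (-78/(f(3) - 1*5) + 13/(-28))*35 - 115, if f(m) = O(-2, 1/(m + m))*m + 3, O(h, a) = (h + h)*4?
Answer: -1533/20 ≈ -76.650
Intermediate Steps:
O(h, a) = 8*h (O(h, a) = (2*h)*4 = 8*h)
f(m) = 3 - 16*m (f(m) = (8*(-2))*m + 3 = -16*m + 3 = 3 - 16*m)
(-78/(f(3) - 1*5) + 13/(-28))*35 - 115 = (-78/((3 - 16*3) - 1*5) + 13/(-28))*35 - 115 = (-78/((3 - 48) - 5) + 13*(-1/28))*35 - 115 = (-78/(-45 - 5) - 13/28)*35 - 115 = (-78/(-50) - 13/28)*35 - 115 = (-78*(-1/50) - 13/28)*35 - 115 = (39/25 - 13/28)*35 - 115 = (767/700)*35 - 115 = 767/20 - 115 = -1533/20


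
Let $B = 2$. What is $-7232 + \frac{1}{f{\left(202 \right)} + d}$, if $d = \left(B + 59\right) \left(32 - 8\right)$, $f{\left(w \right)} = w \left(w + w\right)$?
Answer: $- \frac{600776703}{83072} \approx -7232.0$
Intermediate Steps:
$f{\left(w \right)} = 2 w^{2}$ ($f{\left(w \right)} = w 2 w = 2 w^{2}$)
$d = 1464$ ($d = \left(2 + 59\right) \left(32 - 8\right) = 61 \cdot 24 = 1464$)
$-7232 + \frac{1}{f{\left(202 \right)} + d} = -7232 + \frac{1}{2 \cdot 202^{2} + 1464} = -7232 + \frac{1}{2 \cdot 40804 + 1464} = -7232 + \frac{1}{81608 + 1464} = -7232 + \frac{1}{83072} = - \frac{600776703}{83072}$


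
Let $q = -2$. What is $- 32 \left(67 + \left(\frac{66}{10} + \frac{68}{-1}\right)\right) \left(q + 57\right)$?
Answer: $-9856$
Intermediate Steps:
$- 32 \left(67 + \left(\frac{66}{10} + \frac{68}{-1}\right)\right) \left(q + 57\right) = - 32 \left(67 + \left(\frac{66}{10} + \frac{68}{-1}\right)\right) \left(-2 + 57\right) = - 32 \left(67 + \left(66 \cdot \frac{1}{10} + 68 \left(-1\right)\right)\right) 55 = - 32 \left(67 + \left(\frac{33}{5} - 68\right)\right) 55 = - 32 \left(67 - \frac{307}{5}\right) 55 = - 32 \cdot \frac{28}{5} \cdot 55 = \left(-32\right) 308 = -9856$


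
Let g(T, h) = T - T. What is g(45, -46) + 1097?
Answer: 1097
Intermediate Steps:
g(T, h) = 0
g(45, -46) + 1097 = 0 + 1097 = 1097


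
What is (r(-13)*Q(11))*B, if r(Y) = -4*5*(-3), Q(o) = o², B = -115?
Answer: -834900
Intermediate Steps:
r(Y) = 60 (r(Y) = -20*(-3) = 60)
(r(-13)*Q(11))*B = (60*11²)*(-115) = (60*121)*(-115) = 7260*(-115) = -834900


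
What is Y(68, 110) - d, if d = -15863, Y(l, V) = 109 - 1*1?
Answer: 15971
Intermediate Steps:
Y(l, V) = 108 (Y(l, V) = 109 - 1 = 108)
Y(68, 110) - d = 108 - 1*(-15863) = 108 + 15863 = 15971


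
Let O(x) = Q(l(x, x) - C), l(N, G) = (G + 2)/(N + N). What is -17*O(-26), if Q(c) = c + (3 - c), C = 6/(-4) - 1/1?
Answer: -51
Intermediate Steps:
l(N, G) = (2 + G)/(2*N) (l(N, G) = (2 + G)/((2*N)) = (2 + G)*(1/(2*N)) = (2 + G)/(2*N))
C = -5/2 (C = 6*(-¼) - 1*1 = -3/2 - 1 = -5/2 ≈ -2.5000)
Q(c) = 3
O(x) = 3
-17*O(-26) = -17*3 = -51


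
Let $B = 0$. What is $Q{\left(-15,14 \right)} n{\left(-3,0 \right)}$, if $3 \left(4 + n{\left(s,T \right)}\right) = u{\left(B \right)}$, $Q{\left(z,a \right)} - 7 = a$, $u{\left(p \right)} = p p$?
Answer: $-84$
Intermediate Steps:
$u{\left(p \right)} = p^{2}$
$Q{\left(z,a \right)} = 7 + a$
$n{\left(s,T \right)} = -4$ ($n{\left(s,T \right)} = -4 + \frac{0^{2}}{3} = -4 + \frac{1}{3} \cdot 0 = -4 + 0 = -4$)
$Q{\left(-15,14 \right)} n{\left(-3,0 \right)} = \left(7 + 14\right) \left(-4\right) = 21 \left(-4\right) = -84$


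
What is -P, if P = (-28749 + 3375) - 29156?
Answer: 54530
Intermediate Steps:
P = -54530 (P = -25374 - 29156 = -54530)
-P = -1*(-54530) = 54530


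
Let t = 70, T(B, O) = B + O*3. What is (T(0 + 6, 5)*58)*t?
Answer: 85260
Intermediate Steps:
T(B, O) = B + 3*O
(T(0 + 6, 5)*58)*t = (((0 + 6) + 3*5)*58)*70 = ((6 + 15)*58)*70 = (21*58)*70 = 1218*70 = 85260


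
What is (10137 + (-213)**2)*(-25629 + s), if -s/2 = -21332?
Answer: 945544710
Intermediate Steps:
s = 42664 (s = -2*(-21332) = 42664)
(10137 + (-213)**2)*(-25629 + s) = (10137 + (-213)**2)*(-25629 + 42664) = (10137 + 45369)*17035 = 55506*17035 = 945544710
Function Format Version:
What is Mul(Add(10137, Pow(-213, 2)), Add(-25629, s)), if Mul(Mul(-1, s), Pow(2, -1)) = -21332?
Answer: 945544710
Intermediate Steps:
s = 42664 (s = Mul(-2, -21332) = 42664)
Mul(Add(10137, Pow(-213, 2)), Add(-25629, s)) = Mul(Add(10137, Pow(-213, 2)), Add(-25629, 42664)) = Mul(Add(10137, 45369), 17035) = Mul(55506, 17035) = 945544710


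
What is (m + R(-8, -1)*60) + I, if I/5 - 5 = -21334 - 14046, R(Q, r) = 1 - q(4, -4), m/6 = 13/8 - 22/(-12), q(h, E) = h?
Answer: -708137/4 ≈ -1.7703e+5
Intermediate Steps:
m = 83/4 (m = 6*(13/8 - 22/(-12)) = 6*(13*(1/8) - 22*(-1/12)) = 6*(13/8 + 11/6) = 6*(83/24) = 83/4 ≈ 20.750)
R(Q, r) = -3 (R(Q, r) = 1 - 1*4 = 1 - 4 = -3)
I = -176875 (I = 25 + 5*(-21334 - 14046) = 25 + 5*(-35380) = 25 - 176900 = -176875)
(m + R(-8, -1)*60) + I = (83/4 - 3*60) - 176875 = (83/4 - 180) - 176875 = -637/4 - 176875 = -708137/4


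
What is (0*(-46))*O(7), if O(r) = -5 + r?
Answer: 0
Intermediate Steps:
(0*(-46))*O(7) = (0*(-46))*(-5 + 7) = 0*2 = 0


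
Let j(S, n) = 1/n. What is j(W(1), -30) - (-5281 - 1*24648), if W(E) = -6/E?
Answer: 897869/30 ≈ 29929.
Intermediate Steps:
j(W(1), -30) - (-5281 - 1*24648) = 1/(-30) - (-5281 - 1*24648) = -1/30 - (-5281 - 24648) = -1/30 - 1*(-29929) = -1/30 + 29929 = 897869/30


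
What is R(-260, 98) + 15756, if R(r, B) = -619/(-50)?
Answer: 788419/50 ≈ 15768.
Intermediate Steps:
R(r, B) = 619/50 (R(r, B) = -619*(-1/50) = 619/50)
R(-260, 98) + 15756 = 619/50 + 15756 = 788419/50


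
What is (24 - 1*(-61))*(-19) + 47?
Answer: -1568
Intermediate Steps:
(24 - 1*(-61))*(-19) + 47 = (24 + 61)*(-19) + 47 = 85*(-19) + 47 = -1615 + 47 = -1568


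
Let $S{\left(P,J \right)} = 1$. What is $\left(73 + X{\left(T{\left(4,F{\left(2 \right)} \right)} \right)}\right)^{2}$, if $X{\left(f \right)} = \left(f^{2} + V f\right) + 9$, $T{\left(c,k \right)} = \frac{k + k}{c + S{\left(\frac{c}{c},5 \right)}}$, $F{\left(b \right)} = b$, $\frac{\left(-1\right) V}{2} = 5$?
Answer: $\frac{3481956}{625} \approx 5571.1$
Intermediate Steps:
$V = -10$ ($V = \left(-2\right) 5 = -10$)
$T{\left(c,k \right)} = \frac{2 k}{1 + c}$ ($T{\left(c,k \right)} = \frac{k + k}{c + 1} = \frac{2 k}{1 + c}$)
$X{\left(f \right)} = 9 + f^{2} - 10 f$ ($X{\left(f \right)} = \left(f^{2} - 10 f\right) + 9 = 9 + f^{2} - 10 f$)
$\left(73 + X{\left(T{\left(4,F{\left(2 \right)} \right)} \right)}\right)^{2} = \left(73 + \left(9 + \left(2 \cdot 2 \frac{1}{1 + 4}\right)^{2} - 10 \cdot 2 \cdot 2 \frac{1}{1 + 4}\right)\right)^{2} = \left(73 + \left(9 + \left(2 \cdot 2 \cdot \frac{1}{5}\right)^{2} - 10 \cdot 2 \cdot 2 \cdot \frac{1}{5}\right)\right)^{2} = \left(73 + \left(9 + \left(\frac{4}{5}\right)^{2} - 8\right)\right)^{2} = \left(73 + \left(9 + \frac{16}{25} - 8\right)\right)^{2} = \left(73 + \frac{41}{25}\right)^{2} = \left(\frac{1866}{25}\right)^{2} = \frac{3481956}{625}$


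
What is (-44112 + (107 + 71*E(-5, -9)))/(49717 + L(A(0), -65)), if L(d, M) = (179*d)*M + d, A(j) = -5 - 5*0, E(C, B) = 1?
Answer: -43934/107887 ≈ -0.40722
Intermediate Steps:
A(j) = -5 (A(j) = -5 + 0 = -5)
L(d, M) = d + 179*M*d (L(d, M) = 179*M*d + d = d + 179*M*d)
(-44112 + (107 + 71*E(-5, -9)))/(49717 + L(A(0), -65)) = (-44112 + (107 + 71*1))/(49717 - 5*(1 + 179*(-65))) = (-44112 + (107 + 71))/(49717 - 5*(1 - 11635)) = (-44112 + 178)/(49717 - 5*(-11634)) = -43934/(49717 + 58170) = -43934/107887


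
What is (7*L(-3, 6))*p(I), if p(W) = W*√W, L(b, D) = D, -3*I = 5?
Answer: -70*I*√15/3 ≈ -90.37*I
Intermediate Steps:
I = -5/3 (I = -⅓*5 = -5/3 ≈ -1.6667)
p(W) = W^(3/2)
(7*L(-3, 6))*p(I) = (7*6)*(-5/3)^(3/2) = 42*(-5*I*√15/9) = -70*I*√15/3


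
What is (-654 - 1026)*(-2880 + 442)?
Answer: 4095840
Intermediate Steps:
(-654 - 1026)*(-2880 + 442) = -1680*(-2438) = 4095840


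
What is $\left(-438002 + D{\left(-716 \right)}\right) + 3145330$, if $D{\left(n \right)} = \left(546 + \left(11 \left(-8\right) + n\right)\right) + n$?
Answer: $2706354$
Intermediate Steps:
$D{\left(n \right)} = 458 + 2 n$ ($D{\left(n \right)} = \left(546 + \left(-88 + n\right)\right) + n = \left(458 + n\right) + n = 458 + 2 n$)
$\left(-438002 + D{\left(-716 \right)}\right) + 3145330 = \left(-438002 + \left(458 + 2 \left(-716\right)\right)\right) + 3145330 = \left(-438002 + \left(458 - 1432\right)\right) + 3145330 = \left(-438002 - 974\right) + 3145330 = -438976 + 3145330 = 2706354$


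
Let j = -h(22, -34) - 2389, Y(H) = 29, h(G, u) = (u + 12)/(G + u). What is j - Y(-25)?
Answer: -14519/6 ≈ -2419.8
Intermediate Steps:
h(G, u) = (12 + u)/(G + u)
j = -14345/6 (j = -(12 - 34)/(22 - 34) - 2389 = -(-22)/(-12) - 2389 = -(-1)*(-22)/12 - 2389 = -1*11/6 - 2389 = -11/6 - 2389 = -14345/6 ≈ -2390.8)
j - Y(-25) = -14345/6 - 1*29 = -14345/6 - 29 = -14519/6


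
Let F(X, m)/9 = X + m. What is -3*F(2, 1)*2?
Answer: -162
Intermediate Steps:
F(X, m) = 9*X + 9*m (F(X, m) = 9*(X + m) = 9*X + 9*m)
-3*F(2, 1)*2 = -3*(9*2 + 9*1)*2 = -3*(18 + 9)*2 = -3*27*2 = -81*2 = -162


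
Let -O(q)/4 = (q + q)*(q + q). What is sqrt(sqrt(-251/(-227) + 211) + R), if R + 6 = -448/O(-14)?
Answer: sqrt(-14788823 + 22246*sqrt(2732399))/1589 ≈ 2.9507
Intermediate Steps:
O(q) = -16*q**2 (O(q) = -4*(q + q)*(q + q) = -4*2*q*2*q = -16*q**2)
R = -41/7 (R = -6 - 448/((-16*(-14)**2)) = -6 - 448/((-16*196)) = -6 - 448/(-3136) = -6 - 448*(-1/3136) = -6 + 1/7 = -41/7 ≈ -5.8571)
sqrt(sqrt(-251/(-227) + 211) + R) = sqrt(sqrt(-251/(-227) + 211) - 41/7) = sqrt(sqrt(-251*(-1/227) + 211) - 41/7) = sqrt(sqrt(251/227 + 211) - 41/7) = sqrt(sqrt(48148/227) - 41/7) = sqrt(2*sqrt(2732399)/227 - 41/7) = sqrt(-41/7 + 2*sqrt(2732399)/227)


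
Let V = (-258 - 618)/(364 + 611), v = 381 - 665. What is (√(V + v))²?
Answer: -92592/325 ≈ -284.90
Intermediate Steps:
v = -284
V = -292/325 (V = -876/975 = -876*1/975 = -292/325 ≈ -0.89846)
(√(V + v))² = (√(-292/325 - 284))² = (√(-92592/325))² = (12*I*√8359/65)² = -92592/325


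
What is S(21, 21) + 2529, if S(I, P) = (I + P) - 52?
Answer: 2519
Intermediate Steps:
S(I, P) = -52 + I + P
S(21, 21) + 2529 = (-52 + 21 + 21) + 2529 = -10 + 2529 = 2519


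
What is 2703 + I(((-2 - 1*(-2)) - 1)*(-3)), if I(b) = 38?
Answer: 2741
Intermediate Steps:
2703 + I(((-2 - 1*(-2)) - 1)*(-3)) = 2703 + 38 = 2741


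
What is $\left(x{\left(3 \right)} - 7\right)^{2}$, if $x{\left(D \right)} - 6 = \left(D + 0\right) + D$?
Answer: $25$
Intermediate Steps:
$x{\left(D \right)} = 6 + 2 D$ ($x{\left(D \right)} = 6 + \left(\left(D + 0\right) + D\right) = 6 + \left(D + D\right) = 6 + 2 D$)
$\left(x{\left(3 \right)} - 7\right)^{2} = \left(\left(6 + 2 \cdot 3\right) - 7\right)^{2} = \left(\left(6 + 6\right) - 7\right)^{2} = \left(12 - 7\right)^{2} = 5^{2} = 25$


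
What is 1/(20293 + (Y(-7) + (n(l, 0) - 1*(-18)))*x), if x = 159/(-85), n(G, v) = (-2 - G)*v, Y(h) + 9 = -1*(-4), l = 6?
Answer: 85/1722838 ≈ 4.9337e-5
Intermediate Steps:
Y(h) = -5 (Y(h) = -9 - 1*(-4) = -9 + 4 = -5)
n(G, v) = v*(-2 - G)
x = -159/85 (x = 159*(-1/85) = -159/85 ≈ -1.8706)
1/(20293 + (Y(-7) + (n(l, 0) - 1*(-18)))*x) = 1/(20293 + (-5 + (-1*0*(2 + 6) - 1*(-18)))*(-159/85)) = 1/(20293 + (-5 + (-1*0*8 + 18))*(-159/85)) = 1/(20293 + (-5 + (0 + 18))*(-159/85)) = 1/(20293 + (-5 + 18)*(-159/85)) = 1/(20293 + 13*(-159/85)) = 1/(20293 - 2067/85) = 1/(1722838/85) = 85/1722838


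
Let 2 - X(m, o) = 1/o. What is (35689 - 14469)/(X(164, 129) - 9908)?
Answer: -547476/255575 ≈ -2.1421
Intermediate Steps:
X(m, o) = 2 - 1/o
(35689 - 14469)/(X(164, 129) - 9908) = (35689 - 14469)/((2 - 1/129) - 9908) = 21220/((2 - 1*1/129) - 9908) = 21220/((2 - 1/129) - 9908) = 21220/(257/129 - 9908) = 21220/(-1277875/129) = 21220*(-129/1277875) = -547476/255575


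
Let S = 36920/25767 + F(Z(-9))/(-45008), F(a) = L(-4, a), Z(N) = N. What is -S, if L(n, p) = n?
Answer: -415449607/289930284 ≈ -1.4329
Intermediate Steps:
F(a) = -4
S = 415449607/289930284 (S = 36920/25767 - 4/(-45008) = 36920*(1/25767) - 4*(-1/45008) = 36920/25767 + 1/11252 = 415449607/289930284 ≈ 1.4329)
-S = -1*415449607/289930284 = -415449607/289930284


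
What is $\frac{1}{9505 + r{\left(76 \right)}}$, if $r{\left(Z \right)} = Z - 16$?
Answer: $\frac{1}{9565} \approx 0.00010455$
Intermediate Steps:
$r{\left(Z \right)} = -16 + Z$
$\frac{1}{9505 + r{\left(76 \right)}} = \frac{1}{9505 + \left(-16 + 76\right)} = \frac{1}{9505 + 60} = \frac{1}{9565}$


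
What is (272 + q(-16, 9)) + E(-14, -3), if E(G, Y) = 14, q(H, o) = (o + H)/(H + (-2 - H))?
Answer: 579/2 ≈ 289.50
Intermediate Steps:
q(H, o) = -H/2 - o/2 (q(H, o) = (H + o)/(-2) = (H + o)*(-1/2) = -H/2 - o/2)
(272 + q(-16, 9)) + E(-14, -3) = (272 + (-1/2*(-16) - 1/2*9)) + 14 = (272 + (8 - 9/2)) + 14 = (272 + 7/2) + 14 = 551/2 + 14 = 579/2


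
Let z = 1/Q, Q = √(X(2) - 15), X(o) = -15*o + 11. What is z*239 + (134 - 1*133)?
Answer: 1 - 239*I*√34/34 ≈ 1.0 - 40.988*I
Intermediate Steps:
X(o) = 11 - 15*o
Q = I*√34 (Q = √((11 - 15*2) - 15) = √((11 - 30) - 15) = √(-19 - 15) = √(-34) = I*√34 ≈ 5.8309*I)
z = -I*√34/34 (z = 1/(I*√34) = -I*√34/34 ≈ -0.1715*I)
z*239 + (134 - 1*133) = -I*√34/34*239 + (134 - 1*133) = -239*I*√34/34 + (134 - 133) = -239*I*√34/34 + 1 = 1 - 239*I*√34/34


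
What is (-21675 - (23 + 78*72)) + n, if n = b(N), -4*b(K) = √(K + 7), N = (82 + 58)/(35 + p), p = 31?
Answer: -27314 - √9933/132 ≈ -27315.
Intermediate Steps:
N = 70/33 (N = (82 + 58)/(35 + 31) = 140/66 = 140*(1/66) = 70/33 ≈ 2.1212)
b(K) = -√(7 + K)/4 (b(K) = -√(K + 7)/4 = -√(7 + K)/4)
n = -√9933/132 (n = -√(7 + 70/33)/4 = -√9933/132 ≈ -0.75503)
(-21675 - (23 + 78*72)) + n = (-21675 - (23 + 78*72)) - √9933/132 = (-21675 - (23 + 5616)) - √9933/132 = (-21675 - 1*5639) - √9933/132 = (-21675 - 5639) - √9933/132 = -27314 - √9933/132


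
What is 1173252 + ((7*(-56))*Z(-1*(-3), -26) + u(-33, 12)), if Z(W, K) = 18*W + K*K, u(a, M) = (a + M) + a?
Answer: 887038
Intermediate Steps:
u(a, M) = M + 2*a (u(a, M) = (M + a) + a = M + 2*a)
Z(W, K) = K**2 + 18*W (Z(W, K) = 18*W + K**2 = K**2 + 18*W)
1173252 + ((7*(-56))*Z(-1*(-3), -26) + u(-33, 12)) = 1173252 + ((7*(-56))*((-26)**2 + 18*(-1*(-3))) + (12 + 2*(-33))) = 1173252 + (-392*(676 + 18*3) + (12 - 66)) = 1173252 + (-392*(676 + 54) - 54) = 1173252 + (-392*730 - 54) = 1173252 + (-286160 - 54) = 1173252 - 286214 = 887038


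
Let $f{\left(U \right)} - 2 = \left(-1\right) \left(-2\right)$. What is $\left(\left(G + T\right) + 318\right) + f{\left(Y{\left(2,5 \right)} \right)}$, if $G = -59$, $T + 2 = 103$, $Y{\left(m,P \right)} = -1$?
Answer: $364$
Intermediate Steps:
$T = 101$ ($T = -2 + 103 = 101$)
$f{\left(U \right)} = 4$ ($f{\left(U \right)} = 2 - -2 = 2 + 2 = 4$)
$\left(\left(G + T\right) + 318\right) + f{\left(Y{\left(2,5 \right)} \right)} = \left(\left(-59 + 101\right) + 318\right) + 4 = \left(42 + 318\right) + 4 = 360 + 4 = 364$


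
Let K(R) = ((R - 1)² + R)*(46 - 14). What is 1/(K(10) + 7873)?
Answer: 1/10785 ≈ 9.2721e-5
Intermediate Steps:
K(R) = 32*R + 32*(-1 + R)² (K(R) = ((-1 + R)² + R)*32 = (R + (-1 + R)²)*32 = 32*R + 32*(-1 + R)²)
1/(K(10) + 7873) = 1/((32*10 + 32*(-1 + 10)²) + 7873) = 1/((320 + 32*9²) + 7873) = 1/((320 + 32*81) + 7873) = 1/((320 + 2592) + 7873) = 1/(2912 + 7873) = 1/10785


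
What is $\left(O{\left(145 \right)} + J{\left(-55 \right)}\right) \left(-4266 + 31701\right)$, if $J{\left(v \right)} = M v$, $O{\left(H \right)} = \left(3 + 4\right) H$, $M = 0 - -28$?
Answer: $-14403375$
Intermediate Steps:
$M = 28$ ($M = 0 + 28 = 28$)
$O{\left(H \right)} = 7 H$
$J{\left(v \right)} = 28 v$
$\left(O{\left(145 \right)} + J{\left(-55 \right)}\right) \left(-4266 + 31701\right) = \left(7 \cdot 145 + 28 \left(-55\right)\right) \left(-4266 + 31701\right) = \left(1015 - 1540\right) 27435 = \left(-525\right) 27435 = -14403375$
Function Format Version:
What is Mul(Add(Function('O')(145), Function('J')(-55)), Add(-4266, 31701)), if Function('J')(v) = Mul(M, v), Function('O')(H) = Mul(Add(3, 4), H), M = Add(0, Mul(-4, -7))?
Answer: -14403375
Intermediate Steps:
M = 28 (M = Add(0, 28) = 28)
Function('O')(H) = Mul(7, H)
Function('J')(v) = Mul(28, v)
Mul(Add(Function('O')(145), Function('J')(-55)), Add(-4266, 31701)) = Mul(Add(Mul(7, 145), Mul(28, -55)), Add(-4266, 31701)) = Mul(Add(1015, -1540), 27435) = Mul(-525, 27435) = -14403375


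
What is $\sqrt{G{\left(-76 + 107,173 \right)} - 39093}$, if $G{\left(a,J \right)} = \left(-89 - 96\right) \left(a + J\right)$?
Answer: $3 i \sqrt{8537} \approx 277.19 i$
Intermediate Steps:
$G{\left(a,J \right)} = - 185 J - 185 a$ ($G{\left(a,J \right)} = - 185 \left(J + a\right) = - 185 J - 185 a$)
$\sqrt{G{\left(-76 + 107,173 \right)} - 39093} = \sqrt{\left(\left(-185\right) 173 - 185 \left(-76 + 107\right)\right) - 39093} = \sqrt{\left(-32005 - 5735\right) - 39093} = \sqrt{-37740 - 39093} = \sqrt{-76833} = 3 i \sqrt{8537}$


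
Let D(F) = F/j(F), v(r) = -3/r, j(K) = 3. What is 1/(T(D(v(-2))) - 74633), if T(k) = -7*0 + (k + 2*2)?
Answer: -2/149257 ≈ -1.3400e-5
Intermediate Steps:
D(F) = F/3
T(k) = 4 + k (T(k) = 0 + (k + 4) = 0 + (4 + k) = 4 + k)
1/(T(D(v(-2))) - 74633) = 1/((4 + (-3/(-2))/3) - 74633) = 1/((4 + (-3*(-1/2))/3) - 74633) = 1/((4 + (1/3)*(3/2)) - 74633) = 1/((4 + 1/2) - 74633) = 1/(9/2 - 74633) = 1/(-149257/2) = -2/149257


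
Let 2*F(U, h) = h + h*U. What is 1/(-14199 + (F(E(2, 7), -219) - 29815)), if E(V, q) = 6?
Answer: -2/89561 ≈ -2.2331e-5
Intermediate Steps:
F(U, h) = h/2 + U*h/2 (F(U, h) = (h + h*U)/2 = (h + U*h)/2 = h/2 + U*h/2)
1/(-14199 + (F(E(2, 7), -219) - 29815)) = 1/(-14199 + ((½)*(-219)*(1 + 6) - 29815)) = 1/(-14199 + ((½)*(-219)*7 - 29815)) = 1/(-14199 + (-1533/2 - 29815)) = 1/(-14199 - 61163/2) = 1/(-89561/2) = -2/89561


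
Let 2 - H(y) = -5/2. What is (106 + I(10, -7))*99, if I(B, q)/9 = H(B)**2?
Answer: 114147/4 ≈ 28537.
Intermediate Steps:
H(y) = 9/2 (H(y) = 2 - (-5)/2 = 2 - 1*(-5/2) = 2 + 5/2 = 9/2)
I(B, q) = 729/4 (I(B, q) = 9*(9/2)**2 = 9*(81/4) = 729/4)
(106 + I(10, -7))*99 = (106 + 729/4)*99 = (1153/4)*99 = 114147/4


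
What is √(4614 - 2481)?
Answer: 3*√237 ≈ 46.184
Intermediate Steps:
√(4614 - 2481) = √2133 = 3*√237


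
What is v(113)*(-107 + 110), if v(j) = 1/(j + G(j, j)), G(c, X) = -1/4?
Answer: 12/451 ≈ 0.026608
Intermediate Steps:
G(c, X) = -¼ (G(c, X) = -1*¼ = -¼)
v(j) = 1/(-¼ + j) (v(j) = 1/(j - ¼) = 1/(-¼ + j))
v(113)*(-107 + 110) = (4/(-1 + 4*113))*(-107 + 110) = (4/(-1 + 452))*3 = (4/451)*3 = 12/451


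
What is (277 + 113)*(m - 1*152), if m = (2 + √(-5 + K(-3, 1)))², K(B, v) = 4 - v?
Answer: -58500 + 1560*I*√2 ≈ -58500.0 + 2206.2*I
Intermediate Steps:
m = (2 + I*√2)² (m = (2 + √(-5 + (4 - 1*1)))² = (2 + √(-5 + (4 - 1)))² = (2 + √(-5 + 3))² = (2 + √(-2))² = (2 + I*√2)² ≈ 2.0 + 5.6569*I)
(277 + 113)*(m - 1*152) = (277 + 113)*((2 + I*√2)² - 1*152) = 390*((2 + I*√2)² - 152) = 390*(-152 + (2 + I*√2)²) = -59280 + 390*(2 + I*√2)²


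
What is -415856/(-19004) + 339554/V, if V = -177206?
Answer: 8404911765/420952853 ≈ 19.966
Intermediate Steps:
-415856/(-19004) + 339554/V = -415856/(-19004) + 339554/(-177206) = -415856*(-1/19004) + 339554*(-1/177206) = 103964/4751 - 169777/88603 = 8404911765/420952853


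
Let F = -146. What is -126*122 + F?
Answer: -15518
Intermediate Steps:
-126*122 + F = -126*122 - 146 = -15372 - 146 = -15518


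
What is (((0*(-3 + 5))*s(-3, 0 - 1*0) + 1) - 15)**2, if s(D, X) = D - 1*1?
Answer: 196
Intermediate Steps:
s(D, X) = -1 + D (s(D, X) = D - 1 = -1 + D)
(((0*(-3 + 5))*s(-3, 0 - 1*0) + 1) - 15)**2 = (((0*(-3 + 5))*(-1 - 3) + 1) - 15)**2 = (((0*2)*(-4) + 1) - 15)**2 = ((0*(-4) + 1) - 15)**2 = ((0 + 1) - 15)**2 = (1 - 15)**2 = (-14)**2 = 196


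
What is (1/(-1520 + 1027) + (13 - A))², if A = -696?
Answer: 122175415296/243049 ≈ 5.0268e+5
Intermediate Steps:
(1/(-1520 + 1027) + (13 - A))² = (1/(-1520 + 1027) + (13 - 1*(-696)))² = (1/(-493) + (13 + 696))² = (-1/493 + 709)² = (349536/493)² = 122175415296/243049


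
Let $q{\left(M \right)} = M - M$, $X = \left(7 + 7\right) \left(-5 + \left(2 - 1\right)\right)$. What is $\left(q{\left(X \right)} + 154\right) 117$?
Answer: $18018$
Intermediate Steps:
$X = -56$ ($X = 14 \left(-5 + \left(2 - 1\right)\right) = 14 \left(-5 + 1\right) = 14 \left(-4\right) = -56$)
$q{\left(M \right)} = 0$
$\left(q{\left(X \right)} + 154\right) 117 = \left(0 + 154\right) 117 = 154 \cdot 117 = 18018$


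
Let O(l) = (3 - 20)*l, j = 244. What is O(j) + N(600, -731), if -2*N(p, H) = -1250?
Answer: -3523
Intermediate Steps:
N(p, H) = 625 (N(p, H) = -½*(-1250) = 625)
O(l) = -17*l
O(j) + N(600, -731) = -17*244 + 625 = -4148 + 625 = -3523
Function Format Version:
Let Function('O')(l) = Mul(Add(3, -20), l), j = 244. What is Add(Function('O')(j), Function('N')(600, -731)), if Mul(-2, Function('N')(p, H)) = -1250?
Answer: -3523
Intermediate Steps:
Function('N')(p, H) = 625 (Function('N')(p, H) = Mul(Rational(-1, 2), -1250) = 625)
Function('O')(l) = Mul(-17, l)
Add(Function('O')(j), Function('N')(600, -731)) = Add(Mul(-17, 244), 625) = Add(-4148, 625) = -3523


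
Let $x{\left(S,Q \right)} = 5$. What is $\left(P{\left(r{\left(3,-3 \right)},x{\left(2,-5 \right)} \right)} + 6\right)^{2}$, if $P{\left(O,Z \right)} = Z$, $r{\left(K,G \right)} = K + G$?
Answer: $121$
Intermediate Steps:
$r{\left(K,G \right)} = G + K$
$\left(P{\left(r{\left(3,-3 \right)},x{\left(2,-5 \right)} \right)} + 6\right)^{2} = \left(5 + 6\right)^{2} = 11^{2} = 121$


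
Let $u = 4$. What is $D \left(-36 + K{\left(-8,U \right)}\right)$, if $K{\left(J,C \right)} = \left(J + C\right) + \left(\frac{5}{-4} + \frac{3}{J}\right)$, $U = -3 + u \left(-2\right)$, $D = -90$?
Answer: $\frac{20385}{4} \approx 5096.3$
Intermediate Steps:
$U = -11$ ($U = -3 + 4 \left(-2\right) = -3 - 8 = -11$)
$K{\left(J,C \right)} = - \frac{5}{4} + C + J + \frac{3}{J}$ ($K{\left(J,C \right)} = \left(C + J\right) + \left(5 \left(- \frac{1}{4}\right) + \frac{3}{J}\right) = \left(C + J\right) - \left(\frac{5}{4} - \frac{3}{J}\right) = - \frac{5}{4} + C + J + \frac{3}{J}$)
$D \left(-36 + K{\left(-8,U \right)}\right) = - 90 \left(-36 - \left(\frac{81}{4} + \frac{3}{8}\right)\right) = - 90 \left(-36 - \frac{165}{8}\right) = \left(-90\right) \left(- \frac{453}{8}\right) = \frac{20385}{4}$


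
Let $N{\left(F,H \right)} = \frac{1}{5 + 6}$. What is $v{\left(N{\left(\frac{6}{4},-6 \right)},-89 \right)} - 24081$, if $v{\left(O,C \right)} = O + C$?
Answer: $- \frac{265869}{11} \approx -24170.0$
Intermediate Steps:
$N{\left(F,H \right)} = \frac{1}{11}$
$v{\left(O,C \right)} = C + O$
$v{\left(N{\left(\frac{6}{4},-6 \right)},-89 \right)} - 24081 = \left(-89 + \frac{1}{11}\right) - 24081 = - \frac{978}{11} - 24081 = - \frac{265869}{11}$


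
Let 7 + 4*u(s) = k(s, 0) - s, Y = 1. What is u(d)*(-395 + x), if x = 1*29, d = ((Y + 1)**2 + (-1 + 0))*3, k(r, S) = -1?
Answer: 3111/2 ≈ 1555.5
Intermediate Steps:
d = 9 (d = ((1 + 1)**2 + (-1 + 0))*3 = (2**2 - 1)*3 = (4 - 1)*3 = 3*3 = 9)
x = 29
u(s) = -2 - s/4 (u(s) = -7/4 + (-1 - s)/4 = -7/4 + (-1/4 - s/4) = -2 - s/4)
u(d)*(-395 + x) = (-2 - 1/4*9)*(-395 + 29) = (-2 - 9/4)*(-366) = -17/4*(-366) = 3111/2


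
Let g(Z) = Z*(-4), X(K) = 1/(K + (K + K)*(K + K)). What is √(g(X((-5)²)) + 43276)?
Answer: 2*√2759115374/505 ≈ 208.03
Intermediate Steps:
X(K) = 1/(K + 4*K²) (X(K) = 1/(K + (2*K)*(2*K)) = 1/(K + 4*K²))
g(Z) = -4*Z
√(g(X((-5)²)) + 43276) = √(-4/(((-5)²)*(1 + 4*(-5)²)) + 43276) = √(-4/(25*(1 + 4*25)) + 43276) = √(-4/(25*(1 + 100)) + 43276) = √(-4/(25*101) + 43276) = √(-4*1/2525 + 43276) = √(-4/2525 + 43276) = √(109271896/2525) = 2*√2759115374/505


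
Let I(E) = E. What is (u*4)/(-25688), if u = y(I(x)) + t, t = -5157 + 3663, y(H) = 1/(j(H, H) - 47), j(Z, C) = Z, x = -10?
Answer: 85159/366054 ≈ 0.23264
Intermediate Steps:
y(H) = 1/(-47 + H) (y(H) = 1/(H - 47) = 1/(-47 + H))
t = -1494
u = -85159/57 (u = 1/(-47 - 10) - 1494 = 1/(-57) - 1494 = -1/57 - 1494 = -85159/57 ≈ -1494.0)
(u*4)/(-25688) = -85159/57*4/(-25688) = -340636/57*(-1/25688) = 85159/366054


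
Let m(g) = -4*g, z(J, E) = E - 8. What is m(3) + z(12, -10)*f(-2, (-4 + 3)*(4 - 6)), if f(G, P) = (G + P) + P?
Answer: -48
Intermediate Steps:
z(J, E) = -8 + E
f(G, P) = G + 2*P
m(3) + z(12, -10)*f(-2, (-4 + 3)*(4 - 6)) = -4*3 + (-8 - 10)*(-2 + 2*((-4 + 3)*(4 - 6))) = -12 - 18*(-2 + 2*(-1*(-2))) = -12 - 18*(-2 + 2*2) = -12 - 18*(-2 + 4) = -12 - 18*2 = -12 - 36 = -48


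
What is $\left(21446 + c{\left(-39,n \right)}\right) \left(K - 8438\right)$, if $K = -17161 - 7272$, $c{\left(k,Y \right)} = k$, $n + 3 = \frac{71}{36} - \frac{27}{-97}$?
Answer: $-703669497$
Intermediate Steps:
$n = - \frac{2617}{3492}$ ($n = -3 + \left(\frac{71}{36} - \frac{27}{-97}\right) = -3 + \left(71 \cdot \frac{1}{36} - - \frac{27}{97}\right) = -3 + \left(\frac{71}{36} + \frac{27}{97}\right) = -3 + \frac{7859}{3492} = - \frac{2617}{3492} \approx -0.74943$)
$K = -24433$
$\left(21446 + c{\left(-39,n \right)}\right) \left(K - 8438\right) = \left(21446 - 39\right) \left(-24433 - 8438\right) = 21407 \left(-32871\right) = -703669497$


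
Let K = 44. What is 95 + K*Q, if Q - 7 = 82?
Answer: 4011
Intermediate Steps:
Q = 89 (Q = 7 + 82 = 89)
95 + K*Q = 95 + 44*89 = 95 + 3916 = 4011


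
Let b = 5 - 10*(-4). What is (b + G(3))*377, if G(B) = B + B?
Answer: 19227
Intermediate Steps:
b = 45 (b = 5 + 40 = 45)
G(B) = 2*B
(b + G(3))*377 = (45 + 2*3)*377 = (45 + 6)*377 = 51*377 = 19227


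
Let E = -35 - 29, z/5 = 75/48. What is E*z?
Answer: -500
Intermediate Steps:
z = 125/16 (z = 5*(75/48) = 5*(75*(1/48)) = 5*(25/16) = 125/16 ≈ 7.8125)
E = -64
E*z = -64*125/16 = -500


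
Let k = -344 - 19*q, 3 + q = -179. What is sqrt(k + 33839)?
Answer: sqrt(36953) ≈ 192.23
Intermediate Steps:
q = -182 (q = -3 - 179 = -182)
k = 3114 (k = -344 - 19*(-182) = -344 + 3458 = 3114)
sqrt(k + 33839) = sqrt(3114 + 33839) = sqrt(36953)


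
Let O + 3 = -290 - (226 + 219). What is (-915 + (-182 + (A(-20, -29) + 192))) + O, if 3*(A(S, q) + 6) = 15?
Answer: -1644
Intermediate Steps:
A(S, q) = -1 (A(S, q) = -6 + (1/3)*15 = -6 + 5 = -1)
O = -738 (O = -3 + (-290 - (226 + 219)) = -3 + (-290 - 1*445) = -3 + (-290 - 445) = -3 - 735 = -738)
(-915 + (-182 + (A(-20, -29) + 192))) + O = (-915 + (-182 + (-1 + 192))) - 738 = (-915 + (-182 + 191)) - 738 = (-915 + 9) - 738 = -906 - 738 = -1644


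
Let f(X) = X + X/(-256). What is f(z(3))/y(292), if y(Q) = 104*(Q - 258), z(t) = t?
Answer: 45/53248 ≈ 0.00084510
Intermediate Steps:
f(X) = 255*X/256 (f(X) = X + X*(-1/256) = X - X/256 = 255*X/256)
y(Q) = -26832 + 104*Q (y(Q) = 104*(-258 + Q) = -26832 + 104*Q)
f(z(3))/y(292) = ((255/256)*3)/(-26832 + 104*292) = 765/(256*(-26832 + 30368)) = (765/256)/3536 = (765/256)*(1/3536) = 45/53248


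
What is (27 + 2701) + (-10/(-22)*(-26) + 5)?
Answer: 29933/11 ≈ 2721.2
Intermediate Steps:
(27 + 2701) + (-10/(-22)*(-26) + 5) = 2728 + (-10*(-1/22)*(-26) + 5) = 2728 + ((5/11)*(-26) + 5) = 2728 + (-130/11 + 5) = 2728 - 75/11 = 29933/11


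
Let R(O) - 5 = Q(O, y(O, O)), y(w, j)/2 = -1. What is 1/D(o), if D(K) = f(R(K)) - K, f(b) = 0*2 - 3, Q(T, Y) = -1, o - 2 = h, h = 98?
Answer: -1/103 ≈ -0.0097087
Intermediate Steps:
o = 100 (o = 2 + 98 = 100)
y(w, j) = -2 (y(w, j) = 2*(-1) = -2)
R(O) = 4 (R(O) = 5 - 1 = 4)
f(b) = -3 (f(b) = 0 - 3 = -3)
D(K) = -3 - K
1/D(o) = 1/(-3 - 1*100) = 1/(-3 - 100) = 1/(-103) = -1/103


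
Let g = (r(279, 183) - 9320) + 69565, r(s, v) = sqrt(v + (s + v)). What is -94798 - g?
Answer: -155043 - sqrt(645) ≈ -1.5507e+5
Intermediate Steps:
r(s, v) = sqrt(s + 2*v)
g = 60245 + sqrt(645) (g = (sqrt(279 + 2*183) - 9320) + 69565 = (sqrt(279 + 366) - 9320) + 69565 = (sqrt(645) - 9320) + 69565 = (-9320 + sqrt(645)) + 69565 = 60245 + sqrt(645) ≈ 60270.)
-94798 - g = -94798 - (60245 + sqrt(645)) = -94798 + (-60245 - sqrt(645)) = -155043 - sqrt(645)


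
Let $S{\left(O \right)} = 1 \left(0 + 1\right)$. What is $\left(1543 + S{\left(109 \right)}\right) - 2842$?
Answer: $-1298$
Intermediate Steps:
$S{\left(O \right)} = 1$ ($S{\left(O \right)} = 1 \cdot 1 = 1$)
$\left(1543 + S{\left(109 \right)}\right) - 2842 = \left(1543 + 1\right) - 2842 = 1544 - 2842 = -1298$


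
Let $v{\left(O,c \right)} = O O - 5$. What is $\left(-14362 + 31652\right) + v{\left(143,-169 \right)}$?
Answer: $37734$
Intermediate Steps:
$v{\left(O,c \right)} = -5 + O^{2}$ ($v{\left(O,c \right)} = O^{2} - 5 = -5 + O^{2}$)
$\left(-14362 + 31652\right) + v{\left(143,-169 \right)} = \left(-14362 + 31652\right) - \left(5 - 143^{2}\right) = 17290 + \left(-5 + 20449\right) = 17290 + 20444 = 37734$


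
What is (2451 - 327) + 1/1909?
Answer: 4054717/1909 ≈ 2124.0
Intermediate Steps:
(2451 - 327) + 1/1909 = 2124 + 1/1909 = 4054717/1909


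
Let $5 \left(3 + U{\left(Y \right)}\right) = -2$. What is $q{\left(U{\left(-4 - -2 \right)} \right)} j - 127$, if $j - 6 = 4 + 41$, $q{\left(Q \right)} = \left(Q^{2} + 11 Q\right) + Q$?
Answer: $- \frac{40456}{25} \approx -1618.2$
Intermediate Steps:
$U{\left(Y \right)} = - \frac{17}{5}$ ($U{\left(Y \right)} = -3 + \frac{1}{5} \left(-2\right) = -3 - \frac{2}{5} = - \frac{17}{5}$)
$q{\left(Q \right)} = Q^{2} + 12 Q$
$j = 51$ ($j = 6 + \left(4 + 41\right) = 6 + 45 = 51$)
$q{\left(U{\left(-4 - -2 \right)} \right)} j - 127 = - \frac{17 \left(12 - \frac{17}{5}\right)}{5} \cdot 51 - 127 = \left(- \frac{17}{5}\right) \frac{43}{5} \cdot 51 - 127 = \left(- \frac{731}{25}\right) 51 - 127 = - \frac{37281}{25} - 127 = - \frac{40456}{25}$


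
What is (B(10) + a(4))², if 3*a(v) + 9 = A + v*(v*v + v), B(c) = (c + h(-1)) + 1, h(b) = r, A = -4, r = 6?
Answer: 13924/9 ≈ 1547.1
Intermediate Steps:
h(b) = 6
B(c) = 7 + c (B(c) = (c + 6) + 1 = (6 + c) + 1 = 7 + c)
a(v) = -13/3 + v*(v + v²)/3 (a(v) = -3 + (-4 + v*(v*v + v))/3 = -3 + (-4 + v*(v² + v))/3 = -3 + (-4 + v*(v + v²))/3 = -3 + (-4/3 + v*(v + v²)/3) = -13/3 + v*(v + v²)/3)
(B(10) + a(4))² = ((7 + 10) + (-13/3 + (⅓)*4² + (⅓)*4³))² = (17 + (-13/3 + (⅓)*16 + (⅓)*64))² = (17 + (-13/3 + 16/3 + 64/3))² = (17 + 67/3)² = (118/3)² = 13924/9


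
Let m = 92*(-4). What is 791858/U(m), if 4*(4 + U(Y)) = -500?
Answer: -791858/129 ≈ -6138.4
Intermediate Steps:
m = -368
U(Y) = -129 (U(Y) = -4 + (¼)*(-500) = -4 - 125 = -129)
791858/U(m) = 791858/(-129) = 791858*(-1/129) = -791858/129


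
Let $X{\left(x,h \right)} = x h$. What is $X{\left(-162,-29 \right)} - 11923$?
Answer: $-7225$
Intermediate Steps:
$X{\left(x,h \right)} = h x$
$X{\left(-162,-29 \right)} - 11923 = \left(-29\right) \left(-162\right) - 11923 = 4698 - 11923 = -7225$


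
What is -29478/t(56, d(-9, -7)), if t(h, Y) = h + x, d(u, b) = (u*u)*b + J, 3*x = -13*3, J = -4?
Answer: -29478/43 ≈ -685.54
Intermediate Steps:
x = -13 (x = (-13*3)/3 = (1/3)*(-39) = -13)
d(u, b) = -4 + b*u**2 (d(u, b) = (u*u)*b - 4 = u**2*b - 4 = b*u**2 - 4 = -4 + b*u**2)
t(h, Y) = -13 + h (t(h, Y) = h - 13 = -13 + h)
-29478/t(56, d(-9, -7)) = -29478/(-13 + 56) = -29478/43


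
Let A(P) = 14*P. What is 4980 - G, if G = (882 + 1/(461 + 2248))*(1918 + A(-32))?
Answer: -166611310/129 ≈ -1.2916e+6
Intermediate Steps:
G = 167253730/129 (G = (882 + 1/(461 + 2248))*(1918 + 14*(-32)) = (882 + 1/2709)*(1918 - 448) = (882 + 1/2709)*1470 = (2389339/2709)*1470 = 167253730/129 ≈ 1.2965e+6)
4980 - G = 4980 - 1*167253730/129 = 4980 - 167253730/129 = -166611310/129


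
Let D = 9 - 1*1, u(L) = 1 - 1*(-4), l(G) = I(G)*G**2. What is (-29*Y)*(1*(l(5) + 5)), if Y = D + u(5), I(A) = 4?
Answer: -39585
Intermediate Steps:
l(G) = 4*G**2
u(L) = 5 (u(L) = 1 + 4 = 5)
D = 8 (D = 9 - 1 = 8)
Y = 13 (Y = 8 + 5 = 13)
(-29*Y)*(1*(l(5) + 5)) = (-29*13)*(1*(4*5**2 + 5)) = -377*(4*25 + 5) = -377*(100 + 5) = -377*105 = -39585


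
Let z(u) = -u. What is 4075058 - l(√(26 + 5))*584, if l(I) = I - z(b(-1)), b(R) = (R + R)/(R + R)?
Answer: 4074474 - 584*√31 ≈ 4.0712e+6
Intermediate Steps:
b(R) = 1 (b(R) = (2*R)/((2*R)) = (2*R)*(1/(2*R)) = 1)
l(I) = 1 + I (l(I) = I - (-1) = I - 1*(-1) = I + 1 = 1 + I)
4075058 - l(√(26 + 5))*584 = 4075058 - (1 + √(26 + 5))*584 = 4075058 - (1 + √31)*584 = 4075058 - (584 + 584*√31) = 4075058 + (-584 - 584*√31) = 4074474 - 584*√31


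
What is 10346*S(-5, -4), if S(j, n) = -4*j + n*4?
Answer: 41384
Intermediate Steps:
S(j, n) = -4*j + 4*n
10346*S(-5, -4) = 10346*(-4*(-5) + 4*(-4)) = 10346*(20 - 16) = 10346*4 = 41384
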